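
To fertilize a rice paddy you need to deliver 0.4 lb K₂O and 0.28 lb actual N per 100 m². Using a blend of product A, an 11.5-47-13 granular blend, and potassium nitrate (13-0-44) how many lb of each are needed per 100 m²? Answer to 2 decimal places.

2.11 lb product A, 0.28 lb potassium nitrate

Let a = lb of product A, b = lb of potassium nitrate (per 100 m²).
K₂O: 0.13·a + 0.44·b = 0.4
N: 0.115·a + 0.13·b = 0.28
Solving simultaneously: a = 2.11276, b = 0.284866.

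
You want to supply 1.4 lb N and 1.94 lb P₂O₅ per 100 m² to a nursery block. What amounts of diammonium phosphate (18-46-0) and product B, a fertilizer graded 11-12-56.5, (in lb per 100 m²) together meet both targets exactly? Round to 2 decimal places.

With a, b = lb per 100 m² of diammonium phosphate and product B:
N: 0.18·a + 0.11·b = 1.4
P₂O₅: 0.46·a + 0.12·b = 1.94
Solving simultaneously: a = 1.56552, b = 10.1655.

1.57 lb diammonium phosphate, 10.17 lb product B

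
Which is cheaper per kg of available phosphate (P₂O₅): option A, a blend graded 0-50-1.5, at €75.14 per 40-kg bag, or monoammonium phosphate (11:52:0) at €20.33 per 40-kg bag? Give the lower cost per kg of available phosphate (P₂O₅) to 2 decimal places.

€0.98 per kg P₂O₅ (monoammonium phosphate)

option A: P₂O₅ per bag = 40 × 50% = 20 kg; cost = 75.14 / 20 = €3.7570/kg P₂O₅.
monoammonium phosphate: P₂O₅ per bag = 40 × 52% = 20.8 kg; cost = 20.33 / 20.8 = €0.9774/kg P₂O₅.
monoammonium phosphate is cheaper.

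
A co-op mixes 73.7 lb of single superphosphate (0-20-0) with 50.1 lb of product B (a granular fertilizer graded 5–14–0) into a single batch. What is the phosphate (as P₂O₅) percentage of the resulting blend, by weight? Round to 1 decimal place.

17.6% P₂O₅

Total mass = 73.7 + 50.1 = 123.8 lb.
P₂O₅ mass = 20%×73.7 + 14%×50.1 = 21.754 lb.
% P₂O₅ = 21.754 / 123.8 = 17.5719%.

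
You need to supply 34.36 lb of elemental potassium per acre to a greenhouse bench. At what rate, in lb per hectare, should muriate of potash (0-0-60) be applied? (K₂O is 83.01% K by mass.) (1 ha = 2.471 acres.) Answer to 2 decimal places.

As K₂O: 34.36 / 0.8301 = 41.3926 lb per acre.
Product per acre = 41.3926 / 60% = 68.9877 lb.
Convert to per hectare: 68.9877 × 2.471 = 170.469 lb.

170.47 lb of product per hectare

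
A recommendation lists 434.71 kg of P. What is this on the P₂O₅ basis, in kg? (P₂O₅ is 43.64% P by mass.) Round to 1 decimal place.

996.1 kg P₂O₅

P₂O₅ = 434.71 / 0.4364 = 996.127 kg.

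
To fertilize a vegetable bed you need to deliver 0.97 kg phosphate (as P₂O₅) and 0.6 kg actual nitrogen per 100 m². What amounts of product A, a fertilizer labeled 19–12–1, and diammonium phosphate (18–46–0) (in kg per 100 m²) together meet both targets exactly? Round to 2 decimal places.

Per-100 m² balance (a = product A, b = diammonium phosphate):
P₂O₅: 0.12·a + 0.46·b = 0.97
N: 0.19·a + 0.18·b = 0.6
Eliminate b: (row1) − 0.46/0.18·(row2) → -0.365556·a = -0.563333, so a = 1.54103.
Then b = (0.6 − 0.19·1.54103) / 0.18 = 1.70669.

1.54 kg product A, 1.71 kg diammonium phosphate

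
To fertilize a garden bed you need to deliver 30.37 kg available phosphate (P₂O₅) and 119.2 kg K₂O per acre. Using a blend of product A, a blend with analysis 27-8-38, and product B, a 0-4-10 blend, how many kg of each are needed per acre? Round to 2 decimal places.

With a, b = kg per acre of product A and product B:
P₂O₅: 0.08·a + 0.04·b = 30.37
K₂O: 0.38·a + 0.1·b = 119.2
From row1: a = (30.37 − 0.04·b) / 0.08.
Into row2: 0.38·(30.37 − 0.04·b)/0.08 + 0.1·b = 119.2 → b = 278.417, a = 240.417.

240.42 kg product A, 278.42 kg product B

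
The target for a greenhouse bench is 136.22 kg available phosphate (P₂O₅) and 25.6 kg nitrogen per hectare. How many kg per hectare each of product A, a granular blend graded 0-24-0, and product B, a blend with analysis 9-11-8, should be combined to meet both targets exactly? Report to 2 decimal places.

With a, b = kg per hectare of product A and product B:
P₂O₅: 0.24·a + 0.11·b = 136.22
N: 0·a + 0.09·b = 25.6
Solving simultaneously: a = 437.213, b = 284.444.

437.21 kg product A, 284.44 kg product B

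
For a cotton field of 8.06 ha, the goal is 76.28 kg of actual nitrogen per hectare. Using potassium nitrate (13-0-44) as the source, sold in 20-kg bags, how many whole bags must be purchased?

237 bags

Product per hectare = 76.28 / 13% = 586.769 kg.
Total product = 586.769 × 8.06 = 4729.36 kg.
Bags = ⌈4729.36 / 20⌉ = 237.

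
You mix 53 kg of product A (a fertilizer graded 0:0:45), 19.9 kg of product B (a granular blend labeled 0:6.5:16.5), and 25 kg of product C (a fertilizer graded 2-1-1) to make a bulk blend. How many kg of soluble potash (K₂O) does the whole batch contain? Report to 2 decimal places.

27.38 kg K₂O

K₂O mass = 45%×53 + 16.5%×19.9 + 1%×25 = 27.3835 kg.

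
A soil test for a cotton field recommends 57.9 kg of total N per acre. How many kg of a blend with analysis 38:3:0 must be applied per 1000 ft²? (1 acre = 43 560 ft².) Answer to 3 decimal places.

3.498 kg of product per thousand sq ft

Product per acre = 57.9 / 38% = 152.368 kg.
Convert to per 1000 ft²: 152.368 × 0.0229568 = 3.4979 kg.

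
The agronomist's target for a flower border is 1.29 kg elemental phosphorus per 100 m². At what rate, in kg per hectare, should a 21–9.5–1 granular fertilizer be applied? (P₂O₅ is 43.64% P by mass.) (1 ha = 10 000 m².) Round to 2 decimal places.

As P₂O₅: 1.29 / 0.4364 = 2.956 kg per 100 m².
Product per 100 m² = 2.956 / 9.5% = 31.1158 kg.
Convert to per hectare: 31.1158 × 100 = 3111.583 kg.

3111.58 kg of product per hectare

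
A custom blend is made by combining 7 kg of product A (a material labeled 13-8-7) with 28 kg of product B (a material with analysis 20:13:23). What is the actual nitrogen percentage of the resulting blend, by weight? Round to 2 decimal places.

Total mass = 7 + 28 = 35 kg.
N mass = 13%×7 + 20%×28 = 6.51 kg.
% N = 6.51 / 35 = 18.6%.

18.60% N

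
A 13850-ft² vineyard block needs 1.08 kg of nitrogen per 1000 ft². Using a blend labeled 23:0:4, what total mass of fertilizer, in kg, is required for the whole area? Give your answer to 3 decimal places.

Product per 1000 ft² = 1.08 / 23% = 4.69565 kg.
Total product = 4.69565 × 13850 / 1000 = 65.0348 kg.

65.035 kg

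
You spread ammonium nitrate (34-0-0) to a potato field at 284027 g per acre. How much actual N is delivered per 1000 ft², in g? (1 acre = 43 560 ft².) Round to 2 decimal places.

nitrogen per acre = 284027 × 34% = 96569.2 g.
Convert to per 1000 ft²: 96569.2 × 0.0229568 = 2216.923 g.

2216.92 g N per thousand sq ft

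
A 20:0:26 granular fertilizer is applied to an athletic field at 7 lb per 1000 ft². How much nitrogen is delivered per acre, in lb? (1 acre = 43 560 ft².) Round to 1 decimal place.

nitrogen per 1000 ft² = 7 × 20% = 1.4 lb.
Convert to per acre: 1.4 × 43.56 = 60.984 lb.

61.0 lb N per acre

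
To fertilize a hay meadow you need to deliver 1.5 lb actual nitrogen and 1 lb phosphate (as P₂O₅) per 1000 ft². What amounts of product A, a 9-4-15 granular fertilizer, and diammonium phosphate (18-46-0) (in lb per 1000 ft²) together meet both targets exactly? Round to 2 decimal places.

Per-1000 ft² balance (a = product A, b = diammonium phosphate):
N: 0.09·a + 0.18·b = 1.5
P₂O₅: 0.04·a + 0.46·b = 1
Eliminate b: (row1) − 0.18/0.46·(row2) → 0.0743478·a = 1.1087, so a = 14.9123.
Then b = (1 − 0.04·14.9123) / 0.46 = 0.877193.

14.91 lb product A, 0.88 lb diammonium phosphate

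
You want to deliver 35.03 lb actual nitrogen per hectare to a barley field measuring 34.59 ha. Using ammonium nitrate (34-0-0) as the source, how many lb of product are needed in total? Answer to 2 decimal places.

3563.79 lb

Product per hectare = 35.03 / 34% = 103.029 lb.
Total product = 103.029 × 34.59 = 3563.787 lb.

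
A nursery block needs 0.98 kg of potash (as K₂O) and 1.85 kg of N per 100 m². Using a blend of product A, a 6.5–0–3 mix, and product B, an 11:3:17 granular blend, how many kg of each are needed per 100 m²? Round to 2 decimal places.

26.67 kg product A, 1.06 kg product B

Let a = kg of product A, b = kg of product B (per 100 m²).
K₂O: 0.03·a + 0.17·b = 0.98
N: 0.065·a + 0.11·b = 1.85
Eliminate a: (row1) − 0.03/0.065·(row2) → 0.119231·b = 0.126154, so b = 1.05806.
Back-substitute: a = (0.98 − 0.17·1.05806) / 0.03 = 26.671.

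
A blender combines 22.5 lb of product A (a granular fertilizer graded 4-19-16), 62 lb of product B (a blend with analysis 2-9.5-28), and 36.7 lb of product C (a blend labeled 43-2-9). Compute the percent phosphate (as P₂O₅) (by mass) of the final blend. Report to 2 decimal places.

8.99% P₂O₅

Total mass = 22.5 + 62 + 36.7 = 121.2 lb.
P₂O₅ mass = 19%×22.5 + 9.5%×62 + 2%×36.7 = 10.899 lb.
% P₂O₅ = 10.899 / 121.2 = 8.99257%.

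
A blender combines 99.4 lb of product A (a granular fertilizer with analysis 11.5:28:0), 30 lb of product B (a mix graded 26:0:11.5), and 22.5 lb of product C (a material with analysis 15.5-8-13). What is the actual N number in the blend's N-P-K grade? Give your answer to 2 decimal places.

Total mass = 99.4 + 30 + 22.5 = 151.9 lb.
N mass = 11.5%×99.4 + 26%×30 + 15.5%×22.5 = 22.7185 lb.
% N = 22.7185 / 151.9 = 14.9562%.

14.96% N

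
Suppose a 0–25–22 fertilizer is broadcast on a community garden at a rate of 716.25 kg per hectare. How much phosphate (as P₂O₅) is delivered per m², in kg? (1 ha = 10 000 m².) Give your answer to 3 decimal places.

P₂O₅ per hectare = 716.25 × 25% = 179.062 kg.
Convert to per m²: 179.062 × 0.0001 = 0.0179063 kg.

0.018 kg P₂O₅ per sq m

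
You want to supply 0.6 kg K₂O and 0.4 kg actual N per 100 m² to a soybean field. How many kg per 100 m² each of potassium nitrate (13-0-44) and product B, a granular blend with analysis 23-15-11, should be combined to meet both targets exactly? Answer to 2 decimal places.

1.08 kg potassium nitrate, 1.13 kg product B

With a, b = kg per 100 m² of potassium nitrate and product B:
K₂O: 0.44·a + 0.11·b = 0.6
N: 0.13·a + 0.23·b = 0.4
From row1: a = (0.6 − 0.11·b) / 0.44.
Into row2: 0.13·(0.6 − 0.11·b)/0.44 + 0.23·b = 0.4 → b = 1.12773, a = 1.0817.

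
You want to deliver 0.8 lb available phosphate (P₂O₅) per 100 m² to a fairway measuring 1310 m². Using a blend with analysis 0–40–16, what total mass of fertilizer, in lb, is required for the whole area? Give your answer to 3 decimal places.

26.200 lb

Product per 100 m² = 0.8 / 40% = 2 lb.
Total product = 2 × 1310 / 100 = 26.2 lb.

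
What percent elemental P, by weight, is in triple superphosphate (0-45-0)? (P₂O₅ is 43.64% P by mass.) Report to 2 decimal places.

19.64% P

%P = 45 × 0.4364 = 19.638%.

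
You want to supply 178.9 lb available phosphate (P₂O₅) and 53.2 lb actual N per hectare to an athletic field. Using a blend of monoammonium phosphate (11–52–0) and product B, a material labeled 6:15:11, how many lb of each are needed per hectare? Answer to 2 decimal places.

187.35 lb monoammonium phosphate, 543.20 lb product B

Per-hectare balance (a = monoammonium phosphate, b = product B):
P₂O₅: 0.52·a + 0.15·b = 178.9
N: 0.11·a + 0.06·b = 53.2
Eliminate b: (row1) − 0.15/0.06·(row2) → 0.245·a = 45.9, so a = 187.347.
Then b = (53.2 − 0.11·187.347) / 0.06 = 543.197.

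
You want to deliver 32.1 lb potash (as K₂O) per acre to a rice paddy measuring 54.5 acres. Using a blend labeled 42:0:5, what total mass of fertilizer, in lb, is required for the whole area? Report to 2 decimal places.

34989.00 lb

Product per acre = 32.1 / 5% = 642 lb.
Total product = 642 × 54.5 = 34989 lb.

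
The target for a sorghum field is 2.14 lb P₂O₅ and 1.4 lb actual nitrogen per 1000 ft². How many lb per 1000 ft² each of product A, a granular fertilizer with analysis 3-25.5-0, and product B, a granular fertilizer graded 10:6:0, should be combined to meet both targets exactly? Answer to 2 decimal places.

With a, b = lb per 1000 ft² of product A and product B:
P₂O₅: 0.255·a + 0.06·b = 2.14
N: 0.03·a + 0.1·b = 1.4
Eliminate b: (row1) − 0.06/0.1·(row2) → 0.237·a = 1.3, so a = 5.48523.
Then b = (1.4 − 0.03·5.48523) / 0.1 = 12.3544.

5.49 lb product A, 12.35 lb product B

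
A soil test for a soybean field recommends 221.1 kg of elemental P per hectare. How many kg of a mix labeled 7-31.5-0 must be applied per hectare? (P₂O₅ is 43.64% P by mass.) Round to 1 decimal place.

As P₂O₅: 221.1 / 0.4364 = 506.645 kg per hectare.
Product per hectare = 506.645 / 31.5% = 1608.398 kg.

1608.4 kg of product per hectare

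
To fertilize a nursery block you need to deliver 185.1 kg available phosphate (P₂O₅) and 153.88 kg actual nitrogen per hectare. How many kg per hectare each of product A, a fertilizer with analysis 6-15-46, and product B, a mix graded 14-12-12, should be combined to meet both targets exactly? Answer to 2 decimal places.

539.74 kg product A, 867.83 kg product B

With a, b = kg per hectare of product A and product B:
P₂O₅: 0.15·a + 0.12·b = 185.1
N: 0.06·a + 0.14·b = 153.88
Eliminate b: (row1) − 0.12/0.14·(row2) → 0.0985714·a = 53.2029, so a = 539.739.
Then b = (153.88 − 0.06·539.739) / 0.14 = 867.826.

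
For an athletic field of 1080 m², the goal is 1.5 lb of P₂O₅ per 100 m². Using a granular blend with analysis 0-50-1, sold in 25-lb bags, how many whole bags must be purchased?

2 bags

Product per 100 m² = 1.5 / 50% = 3 lb.
Total product = 3 × 1080 / 100 = 32.4 lb.
Bags = ⌈32.4 / 25⌉ = 2.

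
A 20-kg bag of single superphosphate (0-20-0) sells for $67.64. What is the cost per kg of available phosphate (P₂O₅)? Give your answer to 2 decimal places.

P₂O₅ in bag = 20 × 20% = 4 kg.
Cost per kg P₂O₅ = $67.64 / 4 = $16.9100.

$16.91 per kg P₂O₅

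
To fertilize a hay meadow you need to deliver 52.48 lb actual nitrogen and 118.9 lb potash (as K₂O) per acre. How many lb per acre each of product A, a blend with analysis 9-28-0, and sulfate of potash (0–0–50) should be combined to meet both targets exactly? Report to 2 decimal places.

583.11 lb product A, 237.80 lb sulfate of potash

Per-acre balance (a = product A, b = sulfate of potash):
N: 0.09·a + 0·b = 52.48
K₂O: 0·a + 0.5·b = 118.9
Solving simultaneously: a = 583.111, b = 237.8.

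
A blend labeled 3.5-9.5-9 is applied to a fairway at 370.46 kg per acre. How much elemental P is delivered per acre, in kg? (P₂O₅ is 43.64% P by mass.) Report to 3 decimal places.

15.359 kg P per acre

P₂O₅ per acre = 370.46 × 9.5% = 35.1937 kg.
Elemental P = 35.1937 × 0.4364 = 15.3585 kg per acre.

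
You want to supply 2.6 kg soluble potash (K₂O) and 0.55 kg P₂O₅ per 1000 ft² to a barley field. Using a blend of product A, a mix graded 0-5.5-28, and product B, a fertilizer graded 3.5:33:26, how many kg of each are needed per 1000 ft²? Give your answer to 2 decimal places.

9.15 kg product A, 0.14 kg product B

With a, b = kg per 1000 ft² of product A and product B:
K₂O: 0.28·a + 0.26·b = 2.6
P₂O₅: 0.055·a + 0.33·b = 0.55
Eliminate b: (row1) − 0.26/0.33·(row2) → 0.236667·a = 2.16667, so a = 9.15493.
Then b = (0.55 − 0.055·9.15493) / 0.33 = 0.140845.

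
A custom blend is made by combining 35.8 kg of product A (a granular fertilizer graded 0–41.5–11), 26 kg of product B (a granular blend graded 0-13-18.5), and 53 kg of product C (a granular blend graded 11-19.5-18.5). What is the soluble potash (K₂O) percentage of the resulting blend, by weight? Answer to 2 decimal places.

16.16% K₂O

Total mass = 35.8 + 26 + 53 = 114.8 kg.
K₂O mass = 11%×35.8 + 18.5%×26 + 18.5%×53 = 18.553 kg.
% K₂O = 18.553 / 114.8 = 16.1611%.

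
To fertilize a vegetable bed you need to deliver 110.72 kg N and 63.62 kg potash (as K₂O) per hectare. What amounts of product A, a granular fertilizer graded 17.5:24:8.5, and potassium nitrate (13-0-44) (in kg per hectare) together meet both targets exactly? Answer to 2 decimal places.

613.29 kg product A, 26.12 kg potassium nitrate

Let a = kg of product A, b = kg of potassium nitrate (per hectare).
N: 0.175·a + 0.13·b = 110.72
K₂O: 0.085·a + 0.44·b = 63.62
Eliminate a: (row1) − 0.175/0.085·(row2) → -0.775882·b = -20.2624, so b = 26.1152.
Back-substitute: a = (110.72 − 0.13·26.1152) / 0.175 = 613.286.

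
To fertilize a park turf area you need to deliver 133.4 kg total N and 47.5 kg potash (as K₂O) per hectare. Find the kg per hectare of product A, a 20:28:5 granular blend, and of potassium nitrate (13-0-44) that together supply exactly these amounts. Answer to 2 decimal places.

With a, b = kg per hectare of product A and potassium nitrate:
N: 0.2·a + 0.13·b = 133.4
K₂O: 0.05·a + 0.44·b = 47.5
Eliminate b: (row1) − 0.13/0.44·(row2) → 0.185227·a = 119.366, so a = 644.429.
Then b = (47.5 − 0.05·644.429) / 0.44 = 34.7239.

644.43 kg product A, 34.72 kg potassium nitrate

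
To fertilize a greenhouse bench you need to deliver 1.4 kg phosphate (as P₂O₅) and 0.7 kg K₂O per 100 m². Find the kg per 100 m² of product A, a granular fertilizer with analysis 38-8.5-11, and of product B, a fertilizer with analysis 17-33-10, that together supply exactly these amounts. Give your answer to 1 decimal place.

3.3 kg product A, 3.4 kg product B

Let a = kg of product A, b = kg of product B (per 100 m²).
P₂O₅: 0.085·a + 0.33·b = 1.4
K₂O: 0.11·a + 0.1·b = 0.7
Eliminate a: (row1) − 0.085/0.11·(row2) → 0.252727·b = 0.859091, so b = 3.39928.
Back-substitute: a = (1.4 − 0.33·3.39928) / 0.085 = 3.27338.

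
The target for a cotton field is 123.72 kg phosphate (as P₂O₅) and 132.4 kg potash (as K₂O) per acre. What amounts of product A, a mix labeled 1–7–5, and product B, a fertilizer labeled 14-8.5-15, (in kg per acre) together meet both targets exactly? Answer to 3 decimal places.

Per-acre balance (a = product A, b = product B):
P₂O₅: 0.07·a + 0.085·b = 123.72
K₂O: 0.05·a + 0.15·b = 132.4
From row1: a = (123.72 − 0.085·b) / 0.07.
Into row2: 0.05·(123.72 − 0.085·b)/0.07 + 0.15·b = 132.4 → b = 493.12, a = 1168.64.

1168.640 kg product A, 493.120 kg product B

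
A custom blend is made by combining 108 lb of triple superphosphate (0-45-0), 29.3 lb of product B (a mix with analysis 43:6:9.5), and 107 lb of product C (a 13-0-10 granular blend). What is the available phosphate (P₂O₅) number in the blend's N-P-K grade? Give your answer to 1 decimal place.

Total mass = 108 + 29.3 + 107 = 244.3 lb.
P₂O₅ mass = 45%×108 + 6%×29.3 + 0%×107 = 50.358 lb.
% P₂O₅ = 50.358 / 244.3 = 20.6132%.

20.6% P₂O₅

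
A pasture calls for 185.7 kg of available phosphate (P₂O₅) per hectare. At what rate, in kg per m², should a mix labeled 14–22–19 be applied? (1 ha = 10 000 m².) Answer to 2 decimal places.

0.08 kg of product per sq m

Product per hectare = 185.7 / 22% = 844.091 kg.
Convert to per m²: 844.091 × 0.0001 = 0.0844091 kg.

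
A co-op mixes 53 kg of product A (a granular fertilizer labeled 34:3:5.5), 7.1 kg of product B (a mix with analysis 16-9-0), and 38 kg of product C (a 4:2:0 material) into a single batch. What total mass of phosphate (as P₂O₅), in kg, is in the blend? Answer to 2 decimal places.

P₂O₅ mass = 3%×53 + 9%×7.1 + 2%×38 = 2.989 kg.

2.99 kg P₂O₅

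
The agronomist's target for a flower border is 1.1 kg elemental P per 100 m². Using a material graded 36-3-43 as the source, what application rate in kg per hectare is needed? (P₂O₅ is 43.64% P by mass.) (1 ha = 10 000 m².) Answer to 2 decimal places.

8402.08 kg of product per hectare

As P₂O₅: 1.1 / 0.4364 = 2.52062 kg per 100 m².
Product per 100 m² = 2.52062 / 3% = 84.0208 kg.
Convert to per hectare: 84.0208 × 100 = 8402.078 kg.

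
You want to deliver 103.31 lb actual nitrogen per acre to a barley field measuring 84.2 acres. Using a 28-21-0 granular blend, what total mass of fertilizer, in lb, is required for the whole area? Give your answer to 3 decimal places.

Product per acre = 103.31 / 28% = 368.964 lb.
Total product = 368.964 × 84.2 = 31066.7929 lb.

31066.793 lb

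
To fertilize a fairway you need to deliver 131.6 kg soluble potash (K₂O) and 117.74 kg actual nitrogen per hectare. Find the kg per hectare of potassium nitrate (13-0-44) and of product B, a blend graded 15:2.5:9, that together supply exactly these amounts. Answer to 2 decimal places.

168.39 kg potassium nitrate, 639.00 kg product B

With a, b = kg per hectare of potassium nitrate and product B:
K₂O: 0.44·a + 0.09·b = 131.6
N: 0.13·a + 0.15·b = 117.74
Eliminate b: (row1) − 0.09/0.15·(row2) → 0.362·a = 60.956, so a = 168.387.
Then b = (117.74 − 0.13·168.387) / 0.15 = 638.998.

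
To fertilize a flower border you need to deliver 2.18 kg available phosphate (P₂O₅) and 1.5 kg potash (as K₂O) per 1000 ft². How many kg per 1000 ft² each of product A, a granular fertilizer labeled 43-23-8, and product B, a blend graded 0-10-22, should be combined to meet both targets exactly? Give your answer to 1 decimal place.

7.7 kg product A, 4.0 kg product B

Let a = kg of product A, b = kg of product B (per 1000 ft²).
P₂O₅: 0.23·a + 0.1·b = 2.18
K₂O: 0.08·a + 0.22·b = 1.5
Eliminate a: (row1) − 0.23/0.08·(row2) → -0.5325·b = -2.1325, so b = 4.00469.
Back-substitute: a = (2.18 − 0.1·4.00469) / 0.23 = 7.73709.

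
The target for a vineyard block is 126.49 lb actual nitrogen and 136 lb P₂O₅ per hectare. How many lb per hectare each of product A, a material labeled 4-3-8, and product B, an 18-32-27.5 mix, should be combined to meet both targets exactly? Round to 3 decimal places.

2161.730 lb product A, 222.338 lb product B

Per-hectare balance (a = product A, b = product B):
N: 0.04·a + 0.18·b = 126.49
P₂O₅: 0.03·a + 0.32·b = 136
From row1: a = (126.49 − 0.18·b) / 0.04.
Into row2: 0.03·(126.49 − 0.18·b)/0.04 + 0.32·b = 136 → b = 222.3378, a = 2161.7297.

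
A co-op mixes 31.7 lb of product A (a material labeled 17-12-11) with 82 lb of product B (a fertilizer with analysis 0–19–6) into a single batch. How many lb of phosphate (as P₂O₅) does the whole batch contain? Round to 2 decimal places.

19.38 lb P₂O₅

P₂O₅ mass = 12%×31.7 + 19%×82 = 19.384 lb.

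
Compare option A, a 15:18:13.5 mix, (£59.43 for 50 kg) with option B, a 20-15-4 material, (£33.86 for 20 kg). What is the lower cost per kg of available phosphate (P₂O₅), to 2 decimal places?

£6.60 per kg P₂O₅ (option A)

option A: P₂O₅ per bag = 50 × 18% = 9 kg; cost = 59.43 / 9 = £6.6033/kg P₂O₅.
option B: P₂O₅ per bag = 20 × 15% = 3 kg; cost = 33.86 / 3 = £11.2867/kg P₂O₅.
option A is cheaper.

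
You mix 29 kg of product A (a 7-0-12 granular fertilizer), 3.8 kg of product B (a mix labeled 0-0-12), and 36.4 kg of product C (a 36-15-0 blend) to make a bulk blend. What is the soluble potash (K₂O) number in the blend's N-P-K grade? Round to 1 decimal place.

5.7% K₂O

Total mass = 29 + 3.8 + 36.4 = 69.2 kg.
K₂O mass = 12%×29 + 12%×3.8 + 0%×36.4 = 3.936 kg.
% K₂O = 3.936 / 69.2 = 5.68786%.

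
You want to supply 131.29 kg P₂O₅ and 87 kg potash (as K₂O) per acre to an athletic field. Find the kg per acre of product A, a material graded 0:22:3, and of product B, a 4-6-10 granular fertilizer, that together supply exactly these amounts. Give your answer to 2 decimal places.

Per-acre balance (a = product A, b = product B):
P₂O₅: 0.22·a + 0.06·b = 131.29
K₂O: 0.03·a + 0.1·b = 87
Solving simultaneously: a = 391.5347, b = 752.5396.

391.53 kg product A, 752.54 kg product B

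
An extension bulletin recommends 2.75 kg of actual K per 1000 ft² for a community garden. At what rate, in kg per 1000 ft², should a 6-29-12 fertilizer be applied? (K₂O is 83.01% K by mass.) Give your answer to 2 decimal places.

27.61 kg of product per thousand sq ft

As K₂O: 2.75 / 0.8301 = 3.31285 kg per 1000 ft².
Product per 1000 ft² = 3.31285 / 12% = 27.6071 kg.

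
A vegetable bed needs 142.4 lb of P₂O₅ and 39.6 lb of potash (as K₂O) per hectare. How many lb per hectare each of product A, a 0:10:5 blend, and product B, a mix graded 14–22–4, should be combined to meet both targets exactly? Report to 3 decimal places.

With a, b = lb per hectare of product A and product B:
P₂O₅: 0.1·a + 0.22·b = 142.4
K₂O: 0.05·a + 0.04·b = 39.6
Eliminate b: (row1) − 0.22/0.04·(row2) → -0.175·a = -75.4, so a = 430.8571.
Then b = (39.6 − 0.05·430.8571) / 0.04 = 451.4286.

430.857 lb product A, 451.429 lb product B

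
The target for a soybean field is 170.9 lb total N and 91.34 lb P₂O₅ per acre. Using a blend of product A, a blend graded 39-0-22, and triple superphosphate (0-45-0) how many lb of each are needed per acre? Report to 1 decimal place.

438.2 lb product A, 203.0 lb triple superphosphate

With a, b = lb per acre of product A and triple superphosphate:
N: 0.39·a + 0·b = 170.9
P₂O₅: 0·a + 0.45·b = 91.34
Solving simultaneously: a = 438.205, b = 202.978.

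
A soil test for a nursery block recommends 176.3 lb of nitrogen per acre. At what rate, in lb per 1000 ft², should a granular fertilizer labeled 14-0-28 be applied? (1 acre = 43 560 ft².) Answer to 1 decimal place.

28.9 lb of product per thousand sq ft

Product per acre = 176.3 / 14% = 1259.29 lb.
Convert to per 1000 ft²: 1259.29 × 0.0229568 = 28.9092 lb.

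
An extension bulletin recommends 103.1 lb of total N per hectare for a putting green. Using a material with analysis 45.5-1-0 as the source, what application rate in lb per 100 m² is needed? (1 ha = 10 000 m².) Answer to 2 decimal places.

Product per hectare = 103.1 / 45.5% = 226.593 lb.
Convert to per 100 m²: 226.593 × 0.01 = 2.26593 lb.

2.27 lb of product per hundred sq m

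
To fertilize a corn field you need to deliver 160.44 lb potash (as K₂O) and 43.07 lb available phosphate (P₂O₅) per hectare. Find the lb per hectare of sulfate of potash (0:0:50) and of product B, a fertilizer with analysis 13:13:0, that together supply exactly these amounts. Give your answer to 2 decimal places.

Per-hectare balance (a = sulfate of potash, b = product B):
K₂O: 0.5·a + 0·b = 160.44
P₂O₅: 0·a + 0.13·b = 43.07
Solving simultaneously: a = 320.88, b = 331.308.

320.88 lb sulfate of potash, 331.31 lb product B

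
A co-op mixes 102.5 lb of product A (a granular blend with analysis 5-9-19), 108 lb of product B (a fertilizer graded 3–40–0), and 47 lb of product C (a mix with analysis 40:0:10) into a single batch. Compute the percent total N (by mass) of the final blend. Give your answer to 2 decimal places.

Total mass = 102.5 + 108 + 47 = 257.5 lb.
N mass = 5%×102.5 + 3%×108 + 40%×47 = 27.165 lb.
% N = 27.165 / 257.5 = 10.5495%.

10.55% N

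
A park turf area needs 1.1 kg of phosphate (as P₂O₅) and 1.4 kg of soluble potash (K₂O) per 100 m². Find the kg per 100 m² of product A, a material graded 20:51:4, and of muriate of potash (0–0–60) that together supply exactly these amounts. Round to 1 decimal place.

2.2 kg product A, 2.2 kg muriate of potash

With a, b = kg per 100 m² of product A and muriate of potash:
P₂O₅: 0.51·a + 0·b = 1.1
K₂O: 0.04·a + 0.6·b = 1.4
Eliminate a: (row1) − 0.51/0.04·(row2) → -7.65·b = -16.75, so b = 2.18954.
Back-substitute: a = (1.1 − 0·2.18954) / 0.51 = 2.15686.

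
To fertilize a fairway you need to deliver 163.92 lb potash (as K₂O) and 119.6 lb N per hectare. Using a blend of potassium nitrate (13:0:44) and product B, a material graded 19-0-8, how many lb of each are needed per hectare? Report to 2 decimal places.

Let a = lb of potassium nitrate, b = lb of product B (per hectare).
K₂O: 0.44·a + 0.08·b = 163.92
N: 0.13·a + 0.19·b = 119.6
Eliminate b: (row1) − 0.08/0.19·(row2) → 0.385263·a = 113.562, so a = 294.765.
Then b = (119.6 − 0.13·294.765) / 0.19 = 427.792.

294.77 lb potassium nitrate, 427.79 lb product B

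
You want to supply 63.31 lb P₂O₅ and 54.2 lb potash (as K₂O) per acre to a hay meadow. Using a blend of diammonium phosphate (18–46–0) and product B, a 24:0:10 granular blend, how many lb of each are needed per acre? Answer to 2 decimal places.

137.63 lb diammonium phosphate, 542.00 lb product B

Let a = lb of diammonium phosphate, b = lb of product B (per acre).
P₂O₅: 0.46·a + 0·b = 63.31
K₂O: 0·a + 0.1·b = 54.2
Solving simultaneously: a = 137.6304, b = 542.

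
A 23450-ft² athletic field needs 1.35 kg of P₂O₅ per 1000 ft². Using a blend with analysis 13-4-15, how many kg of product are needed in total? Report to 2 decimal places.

Product per 1000 ft² = 1.35 / 4% = 33.75 kg.
Total product = 33.75 × 23450 / 1000 = 791.438 kg.

791.44 kg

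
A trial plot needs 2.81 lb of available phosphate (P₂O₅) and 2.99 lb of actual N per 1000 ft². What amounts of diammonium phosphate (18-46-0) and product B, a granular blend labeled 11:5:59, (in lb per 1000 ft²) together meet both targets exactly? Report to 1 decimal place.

3.8 lb diammonium phosphate, 20.9 lb product B

Per-1000 ft² balance (a = diammonium phosphate, b = product B):
P₂O₅: 0.46·a + 0.05·b = 2.81
N: 0.18·a + 0.11·b = 2.99
Eliminate b: (row1) − 0.05/0.11·(row2) → 0.378182·a = 1.45091, so a = 3.83654.
Then b = (2.99 − 0.18·3.83654) / 0.11 = 20.9038.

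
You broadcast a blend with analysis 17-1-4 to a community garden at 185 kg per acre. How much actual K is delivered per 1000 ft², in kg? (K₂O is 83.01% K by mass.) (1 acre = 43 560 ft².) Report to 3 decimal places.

0.141 kg K per thousand sq ft

K₂O per acre = 185 × 4% = 7.4 kg.
Elemental K = 7.4 × 0.8301 = 6.14274 kg per acre.
Convert to per 1000 ft²: 6.14274 × 0.0229568 = 0.141018 kg.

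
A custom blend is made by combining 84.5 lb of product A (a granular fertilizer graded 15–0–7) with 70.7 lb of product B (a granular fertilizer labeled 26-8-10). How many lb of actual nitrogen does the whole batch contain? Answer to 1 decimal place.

N mass = 15%×84.5 + 26%×70.7 = 31.057 lb.

31.1 lb N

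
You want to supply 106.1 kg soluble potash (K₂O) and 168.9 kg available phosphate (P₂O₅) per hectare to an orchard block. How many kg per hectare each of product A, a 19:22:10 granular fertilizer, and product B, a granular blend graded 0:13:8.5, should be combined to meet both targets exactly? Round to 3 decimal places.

Per-hectare balance (a = product A, b = product B):
K₂O: 0.1·a + 0.085·b = 106.1
P₂O₅: 0.22·a + 0.13·b = 168.9
Eliminate b: (row1) − 0.085/0.13·(row2) → -0.0438462·a = -4.33462, so a = 98.8596.
Then b = (168.9 − 0.22·98.8596) / 0.13 = 1131.9298.

98.860 kg product A, 1131.930 kg product B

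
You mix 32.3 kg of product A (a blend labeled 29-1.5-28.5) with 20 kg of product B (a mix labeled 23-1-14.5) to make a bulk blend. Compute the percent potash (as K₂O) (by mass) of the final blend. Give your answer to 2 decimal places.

23.15% K₂O

Total mass = 32.3 + 20 = 52.3 kg.
K₂O mass = 28.5%×32.3 + 14.5%×20 = 12.1055 kg.
% K₂O = 12.1055 / 52.3 = 23.1463%.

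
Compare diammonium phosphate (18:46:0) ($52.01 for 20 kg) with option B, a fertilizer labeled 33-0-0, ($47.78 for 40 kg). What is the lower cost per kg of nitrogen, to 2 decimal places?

diammonium phosphate: N per bag = 20 × 18% = 3.6 kg; cost = 52.01 / 3.6 = $14.4472/kg N.
option B: N per bag = 40 × 33% = 13.2 kg; cost = 47.78 / 13.2 = $3.6197/kg N.
option B is cheaper.

$3.62 per kg N (option B)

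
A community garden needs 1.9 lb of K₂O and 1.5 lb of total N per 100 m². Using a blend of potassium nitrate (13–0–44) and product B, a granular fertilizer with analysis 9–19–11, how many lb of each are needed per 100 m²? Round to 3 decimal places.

0.237 lb potassium nitrate, 16.324 lb product B

Let a = lb of potassium nitrate, b = lb of product B (per 100 m²).
K₂O: 0.44·a + 0.11·b = 1.9
N: 0.13·a + 0.09·b = 1.5
Eliminate b: (row1) − 0.11/0.09·(row2) → 0.281111·a = 0.0666667, so a = 0.237154.
Then b = (1.5 − 0.13·0.237154) / 0.09 = 16.3241.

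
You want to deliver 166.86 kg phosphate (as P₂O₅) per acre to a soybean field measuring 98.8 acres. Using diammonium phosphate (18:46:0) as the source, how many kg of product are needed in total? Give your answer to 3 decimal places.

Product per acre = 166.86 / 46% = 362.739 kg.
Total product = 362.739 × 98.8 = 35838.6261 kg.

35838.626 kg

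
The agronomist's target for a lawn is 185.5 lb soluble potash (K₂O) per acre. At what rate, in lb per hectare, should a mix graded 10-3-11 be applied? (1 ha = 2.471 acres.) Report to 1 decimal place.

Product per acre = 185.5 / 11% = 1686.36 lb.
Convert to per hectare: 1686.36 × 2.471 = 4167.005 lb.

4167.0 lb of product per hectare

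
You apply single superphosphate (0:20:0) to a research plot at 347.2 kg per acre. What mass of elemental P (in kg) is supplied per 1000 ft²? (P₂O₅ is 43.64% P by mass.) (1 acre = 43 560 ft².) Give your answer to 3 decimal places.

0.696 kg P per thousand sq ft

P₂O₅ per acre = 347.2 × 20% = 69.44 kg.
Elemental P = 69.44 × 0.4364 = 30.3036 kg per acre.
Convert to per 1000 ft²: 30.3036 × 0.0229568 = 0.695675 kg.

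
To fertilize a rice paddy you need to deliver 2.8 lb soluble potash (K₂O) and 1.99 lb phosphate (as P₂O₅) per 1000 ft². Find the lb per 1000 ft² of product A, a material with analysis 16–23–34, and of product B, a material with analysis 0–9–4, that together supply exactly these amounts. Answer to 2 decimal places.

8.06 lb product A, 1.52 lb product B

Per-1000 ft² balance (a = product A, b = product B):
K₂O: 0.34·a + 0.04·b = 2.8
P₂O₅: 0.23·a + 0.09·b = 1.99
Eliminate a: (row1) − 0.34/0.23·(row2) → -0.0930435·b = -0.141739, so b = 1.52336.
Back-substitute: a = (2.8 − 0.04·1.52336) / 0.34 = 8.05607.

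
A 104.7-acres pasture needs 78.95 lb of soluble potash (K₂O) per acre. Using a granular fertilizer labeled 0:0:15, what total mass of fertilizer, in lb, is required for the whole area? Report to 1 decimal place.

Product per acre = 78.95 / 15% = 526.333 lb.
Total product = 526.333 × 104.7 = 55107.1 lb.

55107.1 lb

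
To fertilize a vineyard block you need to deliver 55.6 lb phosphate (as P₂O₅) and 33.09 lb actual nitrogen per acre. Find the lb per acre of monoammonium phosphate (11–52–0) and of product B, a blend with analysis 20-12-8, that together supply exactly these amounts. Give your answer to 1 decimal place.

With a, b = lb per acre of monoammonium phosphate and product B:
P₂O₅: 0.52·a + 0.12·b = 55.6
N: 0.11·a + 0.2·b = 33.09
Solving simultaneously: a = 78.7357, b = 122.145.

78.7 lb monoammonium phosphate, 122.1 lb product B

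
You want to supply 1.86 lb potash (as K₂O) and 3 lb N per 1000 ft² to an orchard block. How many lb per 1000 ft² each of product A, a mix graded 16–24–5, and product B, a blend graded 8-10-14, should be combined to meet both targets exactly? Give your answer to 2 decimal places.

14.74 lb product A, 8.02 lb product B

Let a = lb of product A, b = lb of product B (per 1000 ft²).
K₂O: 0.05·a + 0.14·b = 1.86
N: 0.16·a + 0.08·b = 3
Solving simultaneously: a = 14.7391, b = 8.02174.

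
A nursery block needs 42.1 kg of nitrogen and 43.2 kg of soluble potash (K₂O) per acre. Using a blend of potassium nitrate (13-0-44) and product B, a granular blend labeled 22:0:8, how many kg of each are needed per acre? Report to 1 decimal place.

71.0 kg potassium nitrate, 149.4 kg product B

Let a = kg of potassium nitrate, b = kg of product B (per acre).
N: 0.13·a + 0.22·b = 42.1
K₂O: 0.44·a + 0.08·b = 43.2
Eliminate b: (row1) − 0.22/0.08·(row2) → -1.08·a = -76.7, so a = 71.0185.
Then b = (43.2 − 0.44·71.0185) / 0.08 = 149.398.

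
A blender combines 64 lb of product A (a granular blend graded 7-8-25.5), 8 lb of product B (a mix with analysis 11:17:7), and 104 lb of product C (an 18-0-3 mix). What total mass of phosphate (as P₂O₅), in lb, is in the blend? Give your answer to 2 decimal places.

P₂O₅ mass = 8%×64 + 17%×8 + 0%×104 = 6.48 lb.

6.48 lb P₂O₅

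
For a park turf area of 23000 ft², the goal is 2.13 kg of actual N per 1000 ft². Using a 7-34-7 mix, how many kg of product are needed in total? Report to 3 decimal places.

699.857 kg

Product per 1000 ft² = 2.13 / 7% = 30.4286 kg.
Total product = 30.4286 × 23000 / 1000 = 699.8571 kg.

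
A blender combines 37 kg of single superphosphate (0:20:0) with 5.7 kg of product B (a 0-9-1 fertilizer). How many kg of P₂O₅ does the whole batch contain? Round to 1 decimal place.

7.9 kg P₂O₅

P₂O₅ mass = 20%×37 + 9%×5.7 = 7.913 kg.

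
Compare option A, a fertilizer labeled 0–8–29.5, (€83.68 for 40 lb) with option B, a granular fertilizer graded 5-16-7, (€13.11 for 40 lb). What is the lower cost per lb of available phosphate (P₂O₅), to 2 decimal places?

€2.05 per lb P₂O₅ (option B)

option A: P₂O₅ per bag = 40 × 8% = 3.2 lb; cost = 83.68 / 3.2 = €26.1500/lb P₂O₅.
option B: P₂O₅ per bag = 40 × 16% = 6.4 lb; cost = 13.11 / 6.4 = €2.0484/lb P₂O₅.
option B is cheaper.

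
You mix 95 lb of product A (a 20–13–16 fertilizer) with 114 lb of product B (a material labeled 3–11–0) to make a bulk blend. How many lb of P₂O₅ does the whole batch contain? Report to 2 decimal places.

P₂O₅ mass = 13%×95 + 11%×114 = 24.89 lb.

24.89 lb P₂O₅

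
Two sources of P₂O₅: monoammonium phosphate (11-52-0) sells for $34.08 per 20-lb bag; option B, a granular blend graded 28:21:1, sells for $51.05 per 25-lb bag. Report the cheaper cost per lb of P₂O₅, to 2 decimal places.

$3.28 per lb P₂O₅ (monoammonium phosphate)

monoammonium phosphate: P₂O₅ per bag = 20 × 52% = 10.4 lb; cost = 34.08 / 10.4 = $3.2769/lb P₂O₅.
option B: P₂O₅ per bag = 25 × 21% = 5.25 lb; cost = 51.05 / 5.25 = $9.7238/lb P₂O₅.
monoammonium phosphate is cheaper.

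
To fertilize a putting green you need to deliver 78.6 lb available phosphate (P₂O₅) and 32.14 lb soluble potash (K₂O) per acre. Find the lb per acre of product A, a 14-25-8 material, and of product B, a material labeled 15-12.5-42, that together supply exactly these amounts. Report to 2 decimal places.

305.21 lb product A, 18.39 lb product B

Per-acre balance (a = product A, b = product B):
P₂O₅: 0.25·a + 0.125·b = 78.6
K₂O: 0.08·a + 0.42·b = 32.14
Eliminate a: (row1) − 0.25/0.08·(row2) → -1.1875·b = -21.8375, so b = 18.3895.
Back-substitute: a = (78.6 − 0.125·18.3895) / 0.25 = 305.205.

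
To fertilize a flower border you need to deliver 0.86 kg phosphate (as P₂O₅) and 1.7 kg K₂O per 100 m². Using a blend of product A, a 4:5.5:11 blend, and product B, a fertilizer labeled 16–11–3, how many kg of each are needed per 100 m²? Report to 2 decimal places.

15.43 kg product A, 0.11 kg product B

With a, b = kg per 100 m² of product A and product B:
P₂O₅: 0.055·a + 0.11·b = 0.86
K₂O: 0.11·a + 0.03·b = 1.7
From row1: a = (0.86 − 0.11·b) / 0.055.
Into row2: 0.11·(0.86 − 0.11·b)/0.055 + 0.03·b = 1.7 → b = 0.105263, a = 15.4258.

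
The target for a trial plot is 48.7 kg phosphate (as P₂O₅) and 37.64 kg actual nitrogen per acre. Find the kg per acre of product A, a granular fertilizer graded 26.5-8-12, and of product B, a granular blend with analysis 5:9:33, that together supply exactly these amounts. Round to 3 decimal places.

47.990 kg product A, 498.453 kg product B

Let a = kg of product A, b = kg of product B (per acre).
P₂O₅: 0.08·a + 0.09·b = 48.7
N: 0.265·a + 0.05·b = 37.64
Eliminate a: (row1) − 0.08/0.265·(row2) → 0.0749057·b = 37.337, so b = 498.4534.
Back-substitute: a = (48.7 − 0.09·498.4534) / 0.08 = 47.9899.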